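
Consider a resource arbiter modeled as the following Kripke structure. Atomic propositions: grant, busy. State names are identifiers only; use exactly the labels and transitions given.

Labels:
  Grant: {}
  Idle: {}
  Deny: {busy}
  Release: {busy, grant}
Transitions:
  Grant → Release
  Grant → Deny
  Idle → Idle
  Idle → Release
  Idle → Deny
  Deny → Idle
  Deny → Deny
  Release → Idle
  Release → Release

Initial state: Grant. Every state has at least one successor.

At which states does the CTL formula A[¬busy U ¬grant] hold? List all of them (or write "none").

{Grant, Idle, Deny}

States satisfying ¬busy: {Grant, Idle}.
States satisfying ¬grant: {Grant, Idle, Deny}.
States satisfying A[¬busy U ¬grant]: {Grant, Idle, Deny}.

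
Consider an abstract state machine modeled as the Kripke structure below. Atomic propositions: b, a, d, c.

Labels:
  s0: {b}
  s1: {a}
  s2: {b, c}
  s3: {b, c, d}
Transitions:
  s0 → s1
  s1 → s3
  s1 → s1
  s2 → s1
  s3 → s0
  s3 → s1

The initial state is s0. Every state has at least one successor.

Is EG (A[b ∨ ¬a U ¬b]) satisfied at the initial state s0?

States satisfying A[b ∨ ¬a U ¬b]: {s0, s1, s2, s3}.
States satisfying EG (A[b ∨ ¬a U ¬b]): {s0, s1, s2, s3}.
s0 ∈ Sat(EG (A[b ∨ ¬a U ¬b])).

Yes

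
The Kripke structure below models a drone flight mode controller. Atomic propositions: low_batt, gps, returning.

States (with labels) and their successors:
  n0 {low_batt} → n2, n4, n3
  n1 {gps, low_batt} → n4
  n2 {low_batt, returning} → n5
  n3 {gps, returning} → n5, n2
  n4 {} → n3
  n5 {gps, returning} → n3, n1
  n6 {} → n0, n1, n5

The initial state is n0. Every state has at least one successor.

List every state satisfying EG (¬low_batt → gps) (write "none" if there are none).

States satisfying ¬low_batt → gps: {n0, n1, n2, n3, n5}.
States satisfying EG (¬low_batt → gps): {n0, n2, n3, n5}.

{n0, n2, n3, n5}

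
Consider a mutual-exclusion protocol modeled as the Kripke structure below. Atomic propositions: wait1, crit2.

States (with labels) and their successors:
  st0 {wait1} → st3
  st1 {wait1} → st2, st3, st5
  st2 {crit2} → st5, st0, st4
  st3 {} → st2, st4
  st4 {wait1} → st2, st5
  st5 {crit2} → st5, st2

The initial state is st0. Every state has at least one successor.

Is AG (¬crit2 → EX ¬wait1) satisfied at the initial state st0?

Holds

States satisfying ¬crit2 → EX ¬wait1: {st0, st1, st2, st3, st4, st5}.
States satisfying AG (¬crit2 → EX ¬wait1): {st0, st1, st2, st3, st4, st5}.
Every state reachable from st0 satisfies ¬crit2 → EX ¬wait1.
st0 ∈ Sat(AG (¬crit2 → EX ¬wait1)).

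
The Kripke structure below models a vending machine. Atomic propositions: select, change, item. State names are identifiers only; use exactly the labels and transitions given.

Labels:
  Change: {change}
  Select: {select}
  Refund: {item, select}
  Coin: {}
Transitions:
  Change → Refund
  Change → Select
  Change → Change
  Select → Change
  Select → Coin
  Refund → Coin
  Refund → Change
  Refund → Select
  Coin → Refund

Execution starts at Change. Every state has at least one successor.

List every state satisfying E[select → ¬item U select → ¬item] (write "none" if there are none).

States satisfying select → ¬item: {Change, Select, Coin}.
States satisfying E[select → ¬item U select → ¬item]: {Change, Select, Coin}.

{Change, Select, Coin}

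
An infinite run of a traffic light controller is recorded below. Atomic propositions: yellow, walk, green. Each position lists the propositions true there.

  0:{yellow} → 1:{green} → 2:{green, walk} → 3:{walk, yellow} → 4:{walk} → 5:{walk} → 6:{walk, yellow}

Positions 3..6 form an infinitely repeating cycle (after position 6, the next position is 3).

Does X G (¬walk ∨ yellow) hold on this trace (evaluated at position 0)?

The position after 0 is 1; G (¬walk ∨ yellow) is false there.

Does not hold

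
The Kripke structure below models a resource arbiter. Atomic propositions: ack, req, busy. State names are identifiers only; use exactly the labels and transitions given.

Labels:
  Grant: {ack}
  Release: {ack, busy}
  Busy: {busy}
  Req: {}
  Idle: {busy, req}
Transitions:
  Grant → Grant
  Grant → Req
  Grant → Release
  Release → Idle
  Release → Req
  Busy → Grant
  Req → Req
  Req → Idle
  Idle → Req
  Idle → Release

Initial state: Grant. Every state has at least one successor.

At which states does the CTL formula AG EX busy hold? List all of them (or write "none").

{Grant, Release, Req, Idle}

States satisfying EX busy: {Grant, Release, Req, Idle}.
States satisfying AG EX busy: {Grant, Release, Req, Idle}.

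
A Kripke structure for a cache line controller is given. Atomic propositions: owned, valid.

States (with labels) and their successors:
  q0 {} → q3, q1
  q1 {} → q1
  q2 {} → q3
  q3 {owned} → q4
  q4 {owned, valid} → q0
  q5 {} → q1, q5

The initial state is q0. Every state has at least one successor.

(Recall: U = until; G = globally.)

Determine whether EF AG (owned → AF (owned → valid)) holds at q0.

Holds

States satisfying AG (owned → AF (owned → valid)): {q0, q1, q2, q3, q4, q5}.
States satisfying EF AG (owned → AF (owned → valid)): {q0, q1, q2, q3, q4, q5}.
Some path from q0 reaches a state where AG (owned → AF (owned → valid)) holds.
q0 ∈ Sat(EF AG (owned → AF (owned → valid))).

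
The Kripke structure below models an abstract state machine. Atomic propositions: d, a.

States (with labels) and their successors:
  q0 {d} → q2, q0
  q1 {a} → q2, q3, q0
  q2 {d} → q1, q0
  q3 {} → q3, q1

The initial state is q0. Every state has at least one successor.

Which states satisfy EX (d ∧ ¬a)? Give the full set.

{q0, q1, q2}

States satisfying d ∧ ¬a: {q0, q2}.
States satisfying EX (d ∧ ¬a): {q0, q1, q2}.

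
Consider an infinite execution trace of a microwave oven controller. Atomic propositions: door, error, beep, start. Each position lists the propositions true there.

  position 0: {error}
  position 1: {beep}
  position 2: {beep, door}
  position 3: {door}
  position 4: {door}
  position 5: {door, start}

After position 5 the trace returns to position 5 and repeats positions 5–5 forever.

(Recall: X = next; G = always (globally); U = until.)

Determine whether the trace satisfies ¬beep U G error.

Walking from position 0: at position 1, G error has not yet held and ¬beep fails, so ¬beep U G error is false.

No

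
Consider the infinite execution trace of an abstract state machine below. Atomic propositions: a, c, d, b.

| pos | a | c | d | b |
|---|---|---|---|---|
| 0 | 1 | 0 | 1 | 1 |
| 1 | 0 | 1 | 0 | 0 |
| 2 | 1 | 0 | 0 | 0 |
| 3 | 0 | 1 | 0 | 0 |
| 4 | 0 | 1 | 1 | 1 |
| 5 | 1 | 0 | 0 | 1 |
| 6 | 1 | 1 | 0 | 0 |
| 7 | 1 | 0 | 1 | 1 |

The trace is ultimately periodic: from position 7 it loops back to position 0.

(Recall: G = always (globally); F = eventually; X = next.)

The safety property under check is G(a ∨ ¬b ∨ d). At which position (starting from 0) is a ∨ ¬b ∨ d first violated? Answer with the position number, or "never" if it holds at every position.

a ∨ ¬b ∨ d holds at every position 0..7, and those are all the positions the trace ever visits, so the invariant G(a ∨ ¬b ∨ d) is never violated.

never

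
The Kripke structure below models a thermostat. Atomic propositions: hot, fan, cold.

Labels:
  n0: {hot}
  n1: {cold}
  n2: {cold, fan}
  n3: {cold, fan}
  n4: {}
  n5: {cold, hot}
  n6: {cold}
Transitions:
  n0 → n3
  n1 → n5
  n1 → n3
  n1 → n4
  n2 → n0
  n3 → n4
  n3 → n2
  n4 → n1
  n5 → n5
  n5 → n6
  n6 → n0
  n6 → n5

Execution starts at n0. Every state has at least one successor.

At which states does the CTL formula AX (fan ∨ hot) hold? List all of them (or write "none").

States satisfying fan ∨ hot: {n0, n2, n3, n5}.
States satisfying AX (fan ∨ hot): {n0, n2, n6}.

{n0, n2, n6}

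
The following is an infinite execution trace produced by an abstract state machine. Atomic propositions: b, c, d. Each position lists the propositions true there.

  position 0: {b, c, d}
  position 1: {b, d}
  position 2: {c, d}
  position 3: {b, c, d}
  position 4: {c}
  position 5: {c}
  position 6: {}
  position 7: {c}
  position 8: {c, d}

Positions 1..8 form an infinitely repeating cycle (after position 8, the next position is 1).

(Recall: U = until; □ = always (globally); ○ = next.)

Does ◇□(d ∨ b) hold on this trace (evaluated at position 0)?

Does not hold

□(d ∨ b) is false at every position 0..8, so it never becomes true and ◇□(d ∨ b) fails.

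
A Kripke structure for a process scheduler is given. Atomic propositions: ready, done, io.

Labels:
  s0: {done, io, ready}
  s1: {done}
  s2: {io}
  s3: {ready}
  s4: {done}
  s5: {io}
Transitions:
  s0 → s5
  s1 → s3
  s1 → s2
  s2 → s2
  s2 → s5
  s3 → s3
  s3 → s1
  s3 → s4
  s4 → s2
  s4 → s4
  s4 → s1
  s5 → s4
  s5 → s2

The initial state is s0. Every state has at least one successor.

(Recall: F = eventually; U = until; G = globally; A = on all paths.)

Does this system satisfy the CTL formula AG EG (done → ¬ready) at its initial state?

Does not hold

States satisfying EG (done → ¬ready): {s1, s2, s3, s4, s5}.
States satisfying AG EG (done → ¬ready): {s1, s2, s3, s4, s5}.
s0 is reachable from s0 and violates EG (done → ¬ready), so AG fails at s0.
s0 ∉ Sat(AG EG (done → ¬ready)).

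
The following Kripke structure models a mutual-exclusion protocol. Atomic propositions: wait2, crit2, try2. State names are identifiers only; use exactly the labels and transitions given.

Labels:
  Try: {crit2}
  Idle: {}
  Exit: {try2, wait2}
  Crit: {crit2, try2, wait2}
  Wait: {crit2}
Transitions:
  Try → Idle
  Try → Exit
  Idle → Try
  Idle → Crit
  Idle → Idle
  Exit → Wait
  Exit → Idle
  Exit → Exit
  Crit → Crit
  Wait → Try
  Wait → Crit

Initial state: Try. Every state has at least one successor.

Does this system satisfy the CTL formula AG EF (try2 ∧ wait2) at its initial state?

Yes

States satisfying EF (try2 ∧ wait2): {Try, Idle, Exit, Crit, Wait}.
States satisfying AG EF (try2 ∧ wait2): {Try, Idle, Exit, Crit, Wait}.
Every state reachable from Try satisfies EF (try2 ∧ wait2).
Try ∈ Sat(AG EF (try2 ∧ wait2)).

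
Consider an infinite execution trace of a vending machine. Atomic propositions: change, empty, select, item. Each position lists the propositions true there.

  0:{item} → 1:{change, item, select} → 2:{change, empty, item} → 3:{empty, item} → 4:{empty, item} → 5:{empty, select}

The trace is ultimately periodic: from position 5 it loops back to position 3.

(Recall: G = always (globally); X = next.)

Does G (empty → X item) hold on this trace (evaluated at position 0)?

Does not hold

empty → X item must hold at every position from 0 onward. It fails at position 4, so G (empty → X item) is false.
Positions where empty holds: 2, 3, 4, 5.
Check X item at each: 2→ok, 3→ok, 4→fails, 5→ok.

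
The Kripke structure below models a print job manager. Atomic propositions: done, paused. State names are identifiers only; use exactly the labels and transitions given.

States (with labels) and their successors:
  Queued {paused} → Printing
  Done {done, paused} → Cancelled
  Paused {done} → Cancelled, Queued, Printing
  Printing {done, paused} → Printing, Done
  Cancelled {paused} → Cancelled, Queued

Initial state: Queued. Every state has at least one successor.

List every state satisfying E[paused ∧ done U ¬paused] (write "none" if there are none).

{Paused}

States satisfying paused ∧ done: {Done, Printing}.
States satisfying ¬paused: {Paused}.
States satisfying E[paused ∧ done U ¬paused]: {Paused}.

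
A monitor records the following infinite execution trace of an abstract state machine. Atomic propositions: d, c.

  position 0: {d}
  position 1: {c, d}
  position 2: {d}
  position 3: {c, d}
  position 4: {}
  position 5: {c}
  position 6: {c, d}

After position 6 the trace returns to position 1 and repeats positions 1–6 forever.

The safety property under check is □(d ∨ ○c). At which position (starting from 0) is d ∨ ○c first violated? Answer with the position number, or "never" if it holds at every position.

never

d ∨ ○c holds at every position 0..6, and those are all the positions the trace ever visits, so the invariant □(d ∨ ○c) is never violated.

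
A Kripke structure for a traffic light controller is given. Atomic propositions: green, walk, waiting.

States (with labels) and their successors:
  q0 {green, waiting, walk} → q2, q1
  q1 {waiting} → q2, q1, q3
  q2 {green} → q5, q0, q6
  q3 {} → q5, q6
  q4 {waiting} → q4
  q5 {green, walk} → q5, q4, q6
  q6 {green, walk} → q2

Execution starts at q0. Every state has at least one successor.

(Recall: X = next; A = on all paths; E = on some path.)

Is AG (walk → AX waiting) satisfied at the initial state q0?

States satisfying walk → AX waiting: {q1, q2, q3, q4}.
States satisfying AG (walk → AX waiting): {q4}.
q0 is reachable from q0 and violates walk → AX waiting, so AG fails at q0.
q0 ∉ Sat(AG (walk → AX waiting)).

No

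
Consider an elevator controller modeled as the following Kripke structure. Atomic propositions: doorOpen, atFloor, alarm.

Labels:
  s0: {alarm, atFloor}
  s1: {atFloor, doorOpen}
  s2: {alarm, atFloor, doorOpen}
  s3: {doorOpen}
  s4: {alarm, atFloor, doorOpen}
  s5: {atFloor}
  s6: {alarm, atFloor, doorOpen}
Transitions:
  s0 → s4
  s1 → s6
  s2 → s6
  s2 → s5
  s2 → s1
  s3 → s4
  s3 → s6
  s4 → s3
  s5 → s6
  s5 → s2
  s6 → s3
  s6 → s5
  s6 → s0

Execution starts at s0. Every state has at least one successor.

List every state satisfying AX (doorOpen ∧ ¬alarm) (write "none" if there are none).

{s4}

States satisfying doorOpen ∧ ¬alarm: {s1, s3}.
States satisfying AX (doorOpen ∧ ¬alarm): {s4}.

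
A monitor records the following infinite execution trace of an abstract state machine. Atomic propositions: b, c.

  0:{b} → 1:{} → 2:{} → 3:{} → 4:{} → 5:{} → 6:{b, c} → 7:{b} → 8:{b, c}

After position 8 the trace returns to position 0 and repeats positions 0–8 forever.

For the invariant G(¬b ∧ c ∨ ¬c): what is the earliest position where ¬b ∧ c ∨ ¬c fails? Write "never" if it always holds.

6

Check ¬b ∧ c ∨ ¬c at each position in order: 0 ✓, 1 ✓, 2 ✓, 3 ✓, 4 ✓, 5 ✓.
At position 6 the labels are {b, c}, so ¬b ∧ c ∨ ¬c is false there. This is the first violation.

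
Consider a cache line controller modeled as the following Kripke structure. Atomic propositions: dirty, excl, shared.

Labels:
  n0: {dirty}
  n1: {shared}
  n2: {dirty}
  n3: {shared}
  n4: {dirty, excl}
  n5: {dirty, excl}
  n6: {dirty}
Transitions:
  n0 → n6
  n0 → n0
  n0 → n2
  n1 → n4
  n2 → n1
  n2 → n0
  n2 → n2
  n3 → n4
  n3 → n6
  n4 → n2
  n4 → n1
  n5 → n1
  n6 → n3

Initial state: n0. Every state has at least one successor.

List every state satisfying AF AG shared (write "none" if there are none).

States satisfying AG shared: ∅.
States satisfying AF AG shared: ∅.

none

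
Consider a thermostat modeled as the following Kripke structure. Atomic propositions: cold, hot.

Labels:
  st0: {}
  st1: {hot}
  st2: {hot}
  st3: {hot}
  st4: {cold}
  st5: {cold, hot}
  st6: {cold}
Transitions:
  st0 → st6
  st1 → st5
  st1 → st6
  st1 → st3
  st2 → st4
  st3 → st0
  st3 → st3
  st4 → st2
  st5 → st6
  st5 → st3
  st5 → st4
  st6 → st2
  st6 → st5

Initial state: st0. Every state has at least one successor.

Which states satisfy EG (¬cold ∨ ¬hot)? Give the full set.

{st0, st1, st2, st3, st4, st6}

States satisfying ¬cold ∨ ¬hot: {st0, st1, st2, st3, st4, st6}.
States satisfying EG (¬cold ∨ ¬hot): {st0, st1, st2, st3, st4, st6}.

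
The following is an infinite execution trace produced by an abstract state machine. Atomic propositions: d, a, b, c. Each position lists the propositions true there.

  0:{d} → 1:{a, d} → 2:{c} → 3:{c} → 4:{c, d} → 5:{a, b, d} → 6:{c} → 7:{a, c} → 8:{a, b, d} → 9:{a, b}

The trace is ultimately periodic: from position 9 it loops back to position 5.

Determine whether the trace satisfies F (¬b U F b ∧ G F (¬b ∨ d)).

Yes

¬b U F b ∧ G F (¬b ∨ d) holds at position 0, which is reachable from 0, so F (¬b U F b ∧ G F (¬b ∨ d)) holds.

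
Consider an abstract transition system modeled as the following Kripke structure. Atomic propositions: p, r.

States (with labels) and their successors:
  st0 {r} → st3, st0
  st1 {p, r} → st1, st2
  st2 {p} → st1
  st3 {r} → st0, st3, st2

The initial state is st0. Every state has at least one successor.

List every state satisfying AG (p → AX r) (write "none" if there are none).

States satisfying p → AX r: {st0, st2, st3}.
States satisfying AG (p → AX r): ∅.

none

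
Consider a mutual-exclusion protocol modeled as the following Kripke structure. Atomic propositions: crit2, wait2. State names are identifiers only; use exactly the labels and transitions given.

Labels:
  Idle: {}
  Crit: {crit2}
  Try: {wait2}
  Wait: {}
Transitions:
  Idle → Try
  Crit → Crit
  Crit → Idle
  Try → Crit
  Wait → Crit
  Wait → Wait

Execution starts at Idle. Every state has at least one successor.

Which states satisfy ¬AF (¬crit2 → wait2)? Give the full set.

{Wait}

States satisfying ¬crit2 → wait2: {Crit, Try}.
States satisfying AF (¬crit2 → wait2): {Idle, Crit, Try}.
States satisfying ¬AF (¬crit2 → wait2): {Wait}.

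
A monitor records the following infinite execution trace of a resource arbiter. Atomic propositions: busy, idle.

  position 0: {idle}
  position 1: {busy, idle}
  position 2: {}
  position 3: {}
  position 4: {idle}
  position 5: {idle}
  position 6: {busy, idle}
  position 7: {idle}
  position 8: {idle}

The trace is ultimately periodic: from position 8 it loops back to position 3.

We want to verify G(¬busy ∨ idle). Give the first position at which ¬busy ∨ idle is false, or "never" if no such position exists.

¬busy ∨ idle holds at every position 0..8, and those are all the positions the trace ever visits, so the invariant G(¬busy ∨ idle) is never violated.

never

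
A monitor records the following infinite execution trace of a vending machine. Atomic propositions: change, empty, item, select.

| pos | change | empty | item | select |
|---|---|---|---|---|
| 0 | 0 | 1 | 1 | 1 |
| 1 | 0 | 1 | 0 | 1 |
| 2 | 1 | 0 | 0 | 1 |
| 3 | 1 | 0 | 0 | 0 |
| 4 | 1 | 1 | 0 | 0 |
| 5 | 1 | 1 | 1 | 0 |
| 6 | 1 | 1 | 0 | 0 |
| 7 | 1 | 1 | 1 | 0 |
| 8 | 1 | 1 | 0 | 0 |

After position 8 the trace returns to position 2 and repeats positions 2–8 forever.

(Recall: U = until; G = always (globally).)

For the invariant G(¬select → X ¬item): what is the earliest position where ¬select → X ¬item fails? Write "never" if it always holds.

Check ¬select → X ¬item at each position in order: 0 ✓, 1 ✓, 2 ✓, 3 ✓.
At position 4 the labels are {change, empty} and the next position 5 has {change, empty, item}, so ¬select → X ¬item is false there. This is the first violation.

4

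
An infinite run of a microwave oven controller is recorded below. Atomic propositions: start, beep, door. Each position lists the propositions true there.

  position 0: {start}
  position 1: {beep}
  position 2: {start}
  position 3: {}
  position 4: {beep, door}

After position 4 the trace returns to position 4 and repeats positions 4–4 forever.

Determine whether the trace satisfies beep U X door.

Walking from position 0: at position 0, X door has not yet held and beep fails, so beep U X door is false.

No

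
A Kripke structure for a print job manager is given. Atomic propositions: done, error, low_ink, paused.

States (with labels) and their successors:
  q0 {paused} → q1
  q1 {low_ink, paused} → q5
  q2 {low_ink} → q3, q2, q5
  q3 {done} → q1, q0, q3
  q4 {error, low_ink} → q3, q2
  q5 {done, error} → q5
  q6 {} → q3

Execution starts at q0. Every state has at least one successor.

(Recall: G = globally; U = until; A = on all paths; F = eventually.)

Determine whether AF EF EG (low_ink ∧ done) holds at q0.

States satisfying EF EG (low_ink ∧ done): ∅.
States satisfying AF EF EG (low_ink ∧ done): ∅.
There is a path from q0 along which EF EG (low_ink ∧ done) never holds.
q0 ∉ Sat(AF EF EG (low_ink ∧ done)).

Violated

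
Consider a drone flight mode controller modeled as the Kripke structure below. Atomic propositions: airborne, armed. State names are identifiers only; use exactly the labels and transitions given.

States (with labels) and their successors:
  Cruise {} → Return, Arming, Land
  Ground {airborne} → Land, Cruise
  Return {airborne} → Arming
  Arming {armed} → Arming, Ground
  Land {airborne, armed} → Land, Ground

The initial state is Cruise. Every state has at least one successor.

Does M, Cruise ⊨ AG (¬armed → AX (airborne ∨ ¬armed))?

States satisfying ¬armed → AX (airborne ∨ ¬armed): {Ground, Arming, Land}.
States satisfying AG (¬armed → AX (airborne ∨ ¬armed)): ∅.
Cruise is reachable from Cruise and violates ¬armed → AX (airborne ∨ ¬armed), so AG fails at Cruise.
Cruise ∉ Sat(AG (¬armed → AX (airborne ∨ ¬armed))).

Does not hold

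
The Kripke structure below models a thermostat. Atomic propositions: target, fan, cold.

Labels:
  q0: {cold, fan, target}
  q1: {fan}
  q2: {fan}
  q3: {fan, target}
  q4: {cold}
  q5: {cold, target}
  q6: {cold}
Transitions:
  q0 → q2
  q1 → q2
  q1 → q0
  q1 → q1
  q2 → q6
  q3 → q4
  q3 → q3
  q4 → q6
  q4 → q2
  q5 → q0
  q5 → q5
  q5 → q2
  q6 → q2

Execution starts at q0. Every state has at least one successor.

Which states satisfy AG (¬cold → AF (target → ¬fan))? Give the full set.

{q0, q1, q2, q4, q5, q6}

States satisfying ¬cold → AF (target → ¬fan): {q0, q1, q2, q4, q5, q6}.
States satisfying AG (¬cold → AF (target → ¬fan)): {q0, q1, q2, q4, q5, q6}.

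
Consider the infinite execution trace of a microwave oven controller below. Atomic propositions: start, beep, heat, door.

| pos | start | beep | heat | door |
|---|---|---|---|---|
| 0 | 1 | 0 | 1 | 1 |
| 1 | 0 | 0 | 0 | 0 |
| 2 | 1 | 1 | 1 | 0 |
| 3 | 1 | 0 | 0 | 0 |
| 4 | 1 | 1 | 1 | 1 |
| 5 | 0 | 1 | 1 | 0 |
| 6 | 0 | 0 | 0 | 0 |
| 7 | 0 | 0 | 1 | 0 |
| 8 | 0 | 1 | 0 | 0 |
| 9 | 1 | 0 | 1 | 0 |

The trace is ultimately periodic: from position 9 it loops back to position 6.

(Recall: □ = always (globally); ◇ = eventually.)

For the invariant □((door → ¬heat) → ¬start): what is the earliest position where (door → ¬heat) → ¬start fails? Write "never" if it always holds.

2

Check (door → ¬heat) → ¬start at each position in order: 0 ✓, 1 ✓.
At position 2 the labels are {beep, heat, start}, so (door → ¬heat) → ¬start is false there. This is the first violation.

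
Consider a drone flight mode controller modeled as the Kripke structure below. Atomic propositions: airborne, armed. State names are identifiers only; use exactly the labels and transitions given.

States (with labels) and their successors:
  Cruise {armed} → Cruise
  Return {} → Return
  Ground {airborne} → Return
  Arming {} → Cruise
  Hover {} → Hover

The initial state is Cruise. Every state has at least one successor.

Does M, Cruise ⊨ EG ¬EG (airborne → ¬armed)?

States satisfying ¬EG (airborne → ¬armed): ∅.
States satisfying EG ¬EG (airborne → ¬armed): ∅.
No suitable path/successor from Cruise witnesses the formula.
Cruise ∉ Sat(EG ¬EG (airborne → ¬armed)).

No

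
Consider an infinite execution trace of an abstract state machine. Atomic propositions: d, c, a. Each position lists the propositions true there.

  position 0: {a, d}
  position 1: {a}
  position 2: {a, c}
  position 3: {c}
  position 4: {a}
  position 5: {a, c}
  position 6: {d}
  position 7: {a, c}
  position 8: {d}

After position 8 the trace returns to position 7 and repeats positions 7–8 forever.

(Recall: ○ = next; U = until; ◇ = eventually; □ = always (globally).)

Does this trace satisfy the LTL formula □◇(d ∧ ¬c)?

Satisfied

◇(d ∧ ¬c) holds at every position 0..8, and those are all positions ever visited, so □◇(d ∧ ¬c) holds.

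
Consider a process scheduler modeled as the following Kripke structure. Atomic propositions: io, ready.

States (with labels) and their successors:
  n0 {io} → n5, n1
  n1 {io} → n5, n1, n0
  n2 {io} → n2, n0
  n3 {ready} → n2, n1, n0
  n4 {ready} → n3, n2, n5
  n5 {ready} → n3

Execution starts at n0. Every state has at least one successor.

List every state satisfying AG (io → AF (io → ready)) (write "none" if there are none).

States satisfying io → AF (io → ready): {n3, n4, n5}.
States satisfying AG (io → AF (io → ready)): ∅.

none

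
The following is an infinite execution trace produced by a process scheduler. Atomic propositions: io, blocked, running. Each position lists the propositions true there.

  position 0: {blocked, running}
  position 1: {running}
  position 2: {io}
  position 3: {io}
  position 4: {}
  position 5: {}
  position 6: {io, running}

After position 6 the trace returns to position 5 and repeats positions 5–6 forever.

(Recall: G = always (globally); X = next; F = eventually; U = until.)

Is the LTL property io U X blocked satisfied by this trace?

Does not hold

Walking from position 0: at position 0, X blocked has not yet held and io fails, so io U X blocked is false.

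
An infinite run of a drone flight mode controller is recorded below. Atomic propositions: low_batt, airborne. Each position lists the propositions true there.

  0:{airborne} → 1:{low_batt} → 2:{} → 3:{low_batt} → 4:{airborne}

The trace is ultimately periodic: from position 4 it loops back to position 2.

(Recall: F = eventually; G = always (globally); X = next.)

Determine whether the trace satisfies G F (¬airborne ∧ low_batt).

Satisfied

F (¬airborne ∧ low_batt) holds at every position 0..4, and those are all positions ever visited, so G F (¬airborne ∧ low_batt) holds.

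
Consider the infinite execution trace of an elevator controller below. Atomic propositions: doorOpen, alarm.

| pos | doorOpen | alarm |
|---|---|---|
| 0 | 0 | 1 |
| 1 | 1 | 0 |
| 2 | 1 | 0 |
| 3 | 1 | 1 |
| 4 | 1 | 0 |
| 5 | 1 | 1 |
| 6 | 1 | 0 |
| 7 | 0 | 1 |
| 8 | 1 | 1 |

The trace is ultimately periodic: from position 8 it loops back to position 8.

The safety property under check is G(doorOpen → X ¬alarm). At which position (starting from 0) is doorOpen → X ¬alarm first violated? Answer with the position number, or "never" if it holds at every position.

Check doorOpen → X ¬alarm at each position in order: 0 ✓, 1 ✓.
At position 2 the labels are {doorOpen} and the next position 3 has {alarm, doorOpen}, so doorOpen → X ¬alarm is false there. This is the first violation.

2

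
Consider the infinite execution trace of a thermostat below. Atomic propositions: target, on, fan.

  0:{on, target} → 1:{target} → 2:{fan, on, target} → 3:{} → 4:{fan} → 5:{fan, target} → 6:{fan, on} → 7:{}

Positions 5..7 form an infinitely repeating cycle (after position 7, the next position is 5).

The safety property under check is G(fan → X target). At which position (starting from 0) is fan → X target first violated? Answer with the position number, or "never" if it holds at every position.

Check fan → X target at each position in order: 0 ✓, 1 ✓.
At position 2 the labels are {fan, on, target} and the next position 3 has {}, so fan → X target is false there. This is the first violation.

2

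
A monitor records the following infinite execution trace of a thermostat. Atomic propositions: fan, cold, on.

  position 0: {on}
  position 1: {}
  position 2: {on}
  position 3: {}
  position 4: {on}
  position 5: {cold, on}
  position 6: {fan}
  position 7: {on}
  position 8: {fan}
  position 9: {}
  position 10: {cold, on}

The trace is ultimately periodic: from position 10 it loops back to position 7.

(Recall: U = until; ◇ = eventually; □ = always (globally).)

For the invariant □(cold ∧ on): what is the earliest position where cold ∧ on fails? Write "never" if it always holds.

0

At position 0 the labels are {on}, so cold ∧ on is false there. This is the first violation.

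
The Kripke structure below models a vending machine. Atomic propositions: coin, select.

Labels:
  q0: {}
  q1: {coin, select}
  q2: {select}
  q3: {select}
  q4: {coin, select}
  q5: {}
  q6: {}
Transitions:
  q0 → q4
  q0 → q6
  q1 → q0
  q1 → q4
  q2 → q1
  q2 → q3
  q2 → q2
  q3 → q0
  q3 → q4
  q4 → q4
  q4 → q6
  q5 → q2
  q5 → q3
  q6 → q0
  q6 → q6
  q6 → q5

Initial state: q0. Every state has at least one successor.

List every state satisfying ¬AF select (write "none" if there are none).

{q0, q6}

States satisfying select: {q1, q2, q3, q4}.
States satisfying AF select: {q1, q2, q3, q4, q5}.
States satisfying ¬AF select: {q0, q6}.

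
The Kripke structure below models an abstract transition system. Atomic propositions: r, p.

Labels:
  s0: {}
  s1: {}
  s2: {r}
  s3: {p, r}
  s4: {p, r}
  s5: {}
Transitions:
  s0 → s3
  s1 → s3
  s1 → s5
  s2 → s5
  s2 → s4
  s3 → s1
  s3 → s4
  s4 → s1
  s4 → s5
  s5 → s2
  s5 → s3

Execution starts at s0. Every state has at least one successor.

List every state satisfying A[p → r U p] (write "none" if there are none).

{s0, s3, s4}

States satisfying p → r: {s0, s1, s2, s3, s4, s5}.
States satisfying p: {s3, s4}.
States satisfying A[p → r U p]: {s0, s3, s4}.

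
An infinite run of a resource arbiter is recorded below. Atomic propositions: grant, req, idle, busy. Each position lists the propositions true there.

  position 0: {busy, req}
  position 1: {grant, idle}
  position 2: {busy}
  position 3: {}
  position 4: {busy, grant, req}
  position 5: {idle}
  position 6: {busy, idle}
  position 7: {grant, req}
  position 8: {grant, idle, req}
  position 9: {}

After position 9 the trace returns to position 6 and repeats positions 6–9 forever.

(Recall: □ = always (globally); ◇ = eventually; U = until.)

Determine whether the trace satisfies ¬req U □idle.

Does not hold

Walking from position 0: at position 0, □idle has not yet held and ¬req fails, so ¬req U □idle is false.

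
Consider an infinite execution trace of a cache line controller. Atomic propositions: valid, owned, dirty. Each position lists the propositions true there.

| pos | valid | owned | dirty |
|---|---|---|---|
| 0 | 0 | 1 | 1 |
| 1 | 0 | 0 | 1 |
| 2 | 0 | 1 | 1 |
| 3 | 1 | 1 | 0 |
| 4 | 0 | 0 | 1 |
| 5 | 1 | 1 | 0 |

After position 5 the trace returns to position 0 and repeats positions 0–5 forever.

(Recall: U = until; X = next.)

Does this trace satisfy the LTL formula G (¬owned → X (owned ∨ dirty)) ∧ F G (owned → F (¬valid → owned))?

¬owned → X (owned ∨ dirty) holds at every position 0..5, and those are all positions ever visited, so G (¬owned → X (owned ∨ dirty)) holds.
Positions where ¬owned holds: 1, 4.
Check X (owned ∨ dirty) at each: 1→ok, 4→ok.
G (owned → F (¬valid → owned)) holds at position 0, which is reachable from 0, so F G (owned → F (¬valid → owned)) holds.
At position 0: G (¬owned → X (owned ∨ dirty)) is true; F G (owned → F (¬valid → owned)) is true; so G (¬owned → X (owned ∨ dirty)) ∧ F G (owned → F (¬valid → owned)) is true.

Yes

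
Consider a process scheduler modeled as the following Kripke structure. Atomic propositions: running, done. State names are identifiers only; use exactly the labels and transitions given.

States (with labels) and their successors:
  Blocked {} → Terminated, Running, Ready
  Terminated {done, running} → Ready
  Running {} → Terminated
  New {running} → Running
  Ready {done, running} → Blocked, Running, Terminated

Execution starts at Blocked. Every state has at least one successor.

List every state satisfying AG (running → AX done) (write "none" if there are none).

States satisfying running → AX done: {Blocked, Terminated, Running}.
States satisfying AG (running → AX done): ∅.

none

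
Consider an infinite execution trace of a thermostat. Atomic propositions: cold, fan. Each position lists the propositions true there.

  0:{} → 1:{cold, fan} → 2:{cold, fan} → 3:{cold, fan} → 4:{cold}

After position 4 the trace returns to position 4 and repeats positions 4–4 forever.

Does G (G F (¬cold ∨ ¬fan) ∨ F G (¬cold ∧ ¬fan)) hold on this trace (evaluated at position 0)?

G F (¬cold ∨ ¬fan) ∨ F G (¬cold ∧ ¬fan) holds at every position 0..4, and those are all positions ever visited, so G (G F (¬cold ∨ ¬fan) ∨ F G (¬cold ∧ ¬fan)) holds.

Holds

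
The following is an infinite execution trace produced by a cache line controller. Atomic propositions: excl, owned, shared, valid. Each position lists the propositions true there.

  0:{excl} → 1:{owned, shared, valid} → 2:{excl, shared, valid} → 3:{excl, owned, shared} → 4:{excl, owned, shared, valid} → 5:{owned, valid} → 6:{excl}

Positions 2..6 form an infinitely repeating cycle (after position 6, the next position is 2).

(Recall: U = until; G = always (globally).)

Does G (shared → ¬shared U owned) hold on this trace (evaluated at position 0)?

Violated

shared → ¬shared U owned must hold at every position from 0 onward. It fails at position 2, so G (shared → ¬shared U owned) is false.
Positions where shared holds: 1, 2, 3, 4.
Check ¬shared U owned at each: 1→ok, 2→fails, 3→ok, 4→ok.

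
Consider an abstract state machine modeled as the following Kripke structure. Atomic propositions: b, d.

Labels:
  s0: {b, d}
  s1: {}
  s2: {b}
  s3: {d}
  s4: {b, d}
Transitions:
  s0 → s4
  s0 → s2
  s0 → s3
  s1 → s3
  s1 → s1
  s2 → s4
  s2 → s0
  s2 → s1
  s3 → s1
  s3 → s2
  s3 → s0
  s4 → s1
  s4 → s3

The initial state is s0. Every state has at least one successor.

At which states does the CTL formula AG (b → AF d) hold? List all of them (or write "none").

States satisfying b → AF d: {s0, s1, s3, s4}.
States satisfying AG (b → AF d): ∅.

none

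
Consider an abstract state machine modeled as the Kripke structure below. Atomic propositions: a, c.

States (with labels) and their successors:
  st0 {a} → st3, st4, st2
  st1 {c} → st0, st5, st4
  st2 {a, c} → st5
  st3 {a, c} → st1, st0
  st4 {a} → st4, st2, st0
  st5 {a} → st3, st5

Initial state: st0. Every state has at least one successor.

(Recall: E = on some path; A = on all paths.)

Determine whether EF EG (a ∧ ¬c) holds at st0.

States satisfying EG (a ∧ ¬c): {st0, st4, st5}.
States satisfying EF EG (a ∧ ¬c): {st0, st1, st2, st3, st4, st5}.
Some path from st0 reaches a state where EG (a ∧ ¬c) holds.
st0 ∈ Sat(EF EG (a ∧ ¬c)).

Satisfied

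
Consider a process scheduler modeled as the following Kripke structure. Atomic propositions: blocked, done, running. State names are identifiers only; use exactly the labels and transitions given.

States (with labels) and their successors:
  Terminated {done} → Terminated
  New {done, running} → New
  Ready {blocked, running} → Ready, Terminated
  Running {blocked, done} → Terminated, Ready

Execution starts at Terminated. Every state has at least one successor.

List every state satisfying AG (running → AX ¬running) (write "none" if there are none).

States satisfying running → AX ¬running: {Terminated, Running}.
States satisfying AG (running → AX ¬running): {Terminated}.

{Terminated}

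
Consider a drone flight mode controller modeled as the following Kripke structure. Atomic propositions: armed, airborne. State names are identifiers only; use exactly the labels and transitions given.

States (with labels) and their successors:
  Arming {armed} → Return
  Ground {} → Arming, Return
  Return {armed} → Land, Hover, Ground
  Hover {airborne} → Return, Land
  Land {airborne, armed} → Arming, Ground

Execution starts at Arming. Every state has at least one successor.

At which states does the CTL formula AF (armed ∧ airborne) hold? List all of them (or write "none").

States satisfying armed ∧ airborne: {Land}.
States satisfying AF (armed ∧ airborne): {Land}.

{Land}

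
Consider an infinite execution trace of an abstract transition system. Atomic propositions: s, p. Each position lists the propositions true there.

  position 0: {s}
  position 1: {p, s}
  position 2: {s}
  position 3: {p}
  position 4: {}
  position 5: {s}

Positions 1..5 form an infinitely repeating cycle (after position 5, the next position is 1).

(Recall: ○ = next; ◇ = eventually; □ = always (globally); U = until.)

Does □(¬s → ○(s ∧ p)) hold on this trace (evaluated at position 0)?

¬s → ○(s ∧ p) must hold at every position from 0 onward. It fails at position 3, so □(¬s → ○(s ∧ p)) is false.
Positions where ¬s holds: 3, 4.
Check ○(s ∧ p) at each: 3→fails, 4→fails.

Does not hold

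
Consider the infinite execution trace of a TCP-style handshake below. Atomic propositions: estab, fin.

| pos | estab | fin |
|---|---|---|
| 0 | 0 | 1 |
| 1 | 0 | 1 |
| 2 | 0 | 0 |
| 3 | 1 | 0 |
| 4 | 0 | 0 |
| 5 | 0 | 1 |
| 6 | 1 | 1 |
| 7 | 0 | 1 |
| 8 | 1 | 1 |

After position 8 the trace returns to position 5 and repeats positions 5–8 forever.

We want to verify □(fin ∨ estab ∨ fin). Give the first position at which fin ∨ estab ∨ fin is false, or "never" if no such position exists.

Check fin ∨ estab ∨ fin at each position in order: 0 ✓, 1 ✓.
At position 2 the labels are {}, so fin ∨ estab ∨ fin is false there. This is the first violation.

2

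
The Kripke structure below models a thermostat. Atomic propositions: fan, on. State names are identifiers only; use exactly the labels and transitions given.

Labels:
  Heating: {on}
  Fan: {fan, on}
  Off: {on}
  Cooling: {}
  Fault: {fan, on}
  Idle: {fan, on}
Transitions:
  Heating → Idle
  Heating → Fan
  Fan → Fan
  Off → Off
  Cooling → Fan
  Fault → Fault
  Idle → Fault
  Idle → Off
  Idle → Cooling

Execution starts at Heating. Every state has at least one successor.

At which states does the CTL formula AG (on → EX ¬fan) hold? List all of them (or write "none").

States satisfying on → EX ¬fan: {Off, Cooling, Idle}.
States satisfying AG (on → EX ¬fan): {Off}.

{Off}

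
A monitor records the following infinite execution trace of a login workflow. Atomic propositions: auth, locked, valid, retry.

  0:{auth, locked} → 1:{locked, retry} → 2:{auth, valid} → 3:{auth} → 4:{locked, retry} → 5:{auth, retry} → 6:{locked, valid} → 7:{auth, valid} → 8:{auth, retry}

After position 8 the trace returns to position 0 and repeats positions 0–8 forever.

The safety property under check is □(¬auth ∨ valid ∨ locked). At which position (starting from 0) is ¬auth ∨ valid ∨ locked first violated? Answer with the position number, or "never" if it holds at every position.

Check ¬auth ∨ valid ∨ locked at each position in order: 0 ✓, 1 ✓, 2 ✓.
At position 3 the labels are {auth}, so ¬auth ∨ valid ∨ locked is false there. This is the first violation.

3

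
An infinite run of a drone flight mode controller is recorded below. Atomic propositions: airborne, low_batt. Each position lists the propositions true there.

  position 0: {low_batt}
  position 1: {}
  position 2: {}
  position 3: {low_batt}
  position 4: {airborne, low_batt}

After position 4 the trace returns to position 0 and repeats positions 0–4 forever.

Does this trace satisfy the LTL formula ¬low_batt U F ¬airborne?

Walking from position 0: F ¬airborne first holds at position 0, and ¬low_batt holds at every earlier position along the way, so ¬low_batt U F ¬airborne holds.

Yes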